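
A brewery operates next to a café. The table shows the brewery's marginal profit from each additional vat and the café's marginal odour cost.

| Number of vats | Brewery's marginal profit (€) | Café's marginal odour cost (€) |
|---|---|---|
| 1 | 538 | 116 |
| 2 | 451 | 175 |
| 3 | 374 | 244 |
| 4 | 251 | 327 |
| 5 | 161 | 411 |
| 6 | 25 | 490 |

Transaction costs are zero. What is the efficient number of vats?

Bargaining reaches the level where marginal profit last exceeds marginal odour cost.
That holds through level 3 (374 ≥ 244) but not at 4 (251 < 327).

3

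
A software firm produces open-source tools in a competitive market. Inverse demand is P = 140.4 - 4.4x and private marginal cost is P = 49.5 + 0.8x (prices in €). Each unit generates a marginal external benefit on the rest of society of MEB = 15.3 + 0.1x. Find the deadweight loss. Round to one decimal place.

Market equilibrium (private): 49.5 + 0.8x = 140.4 - 4.4x → x_m = 17.4808.
Social marginal cost = private MC − MEB = 34.2 + 0.7x.
Set SMC = demand: 34.2 + 0.7x = 140.4 - 4.4x → x* = 20.8235.
The welfare-loss triangle has base |x_m − x*| and height MEB(x_m) (the vertical gap between SMC and demand is zero at x* and MEB at x_m).
DWL = ½ × 3.3427 × 17.0481 = 28.4933.

DWL = €28.5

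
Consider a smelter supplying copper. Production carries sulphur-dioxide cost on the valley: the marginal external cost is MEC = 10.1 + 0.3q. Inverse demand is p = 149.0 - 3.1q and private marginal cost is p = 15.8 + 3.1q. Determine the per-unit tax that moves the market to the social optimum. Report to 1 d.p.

Social marginal cost = private MC + MEC = 25.9 + 3.4q.
Set SMC = demand: 25.9 + 3.4q = 149.0 - 3.1q → q* = 18.9385.
The Pigouvian tax equals MEC at q*: 10.1 + 0.3×18.9385 = 15.7816.

tax = 15.8 per unit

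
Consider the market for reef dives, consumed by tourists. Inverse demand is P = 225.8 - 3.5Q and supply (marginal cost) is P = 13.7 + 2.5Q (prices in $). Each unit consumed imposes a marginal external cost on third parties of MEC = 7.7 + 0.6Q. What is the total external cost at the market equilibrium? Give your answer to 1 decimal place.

Market equilibrium (private): 13.7 + 2.5Q = 225.8 - 3.5Q → Q_m = 35.3500.
Total external cost = ∫₀^{Q_m} (7.7 + 0.6Q) dQ = 7.7×35.3500 + ½×0.6×35.3500² = 647.0818.

$647.1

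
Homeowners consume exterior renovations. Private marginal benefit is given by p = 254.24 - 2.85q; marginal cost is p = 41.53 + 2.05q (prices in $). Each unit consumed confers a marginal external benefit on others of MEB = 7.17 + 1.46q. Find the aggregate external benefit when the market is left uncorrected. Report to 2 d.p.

$1686.90

Market equilibrium (private): 41.53 + 2.05q = 254.24 - 2.85q → q_m = 43.4102.
Total external benefit = ∫₀^{q_m} (7.17 + 1.46q) dq = 7.17×43.4102 + ½×1.46×43.4102² = 1686.8963.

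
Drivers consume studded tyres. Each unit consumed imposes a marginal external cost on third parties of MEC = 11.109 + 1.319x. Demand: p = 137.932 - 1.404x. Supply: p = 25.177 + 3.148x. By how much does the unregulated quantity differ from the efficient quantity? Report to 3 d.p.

7.457 units

Market equilibrium (private): 25.177 + 3.148x = 137.932 - 1.404x → x_m = 24.7704.
Social marginal benefit = demand − MEC = 126.823 - 2.723x.
Set SMB = MC: 126.823 - 2.723x = 25.177 + 3.148x → x* = 17.3132.
Gap = |24.7704 − 17.3132| = 7.4572.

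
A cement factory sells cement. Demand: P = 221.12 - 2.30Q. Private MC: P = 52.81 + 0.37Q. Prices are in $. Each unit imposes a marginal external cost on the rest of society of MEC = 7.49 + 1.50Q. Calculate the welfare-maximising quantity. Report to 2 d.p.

Q* = 38.57

Social marginal cost = private MC + MEC = 60.30 + 1.87Q.
Set SMC = demand: 60.30 + 1.87Q = 221.12 - 2.30Q → Q* = 38.5659.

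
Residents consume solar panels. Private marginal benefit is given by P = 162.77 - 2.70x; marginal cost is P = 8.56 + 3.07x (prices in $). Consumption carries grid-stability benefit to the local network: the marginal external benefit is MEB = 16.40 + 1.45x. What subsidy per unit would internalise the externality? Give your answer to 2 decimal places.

Social marginal benefit = demand + MEB = 179.17 - 1.25x.
Set SMB = MC: 179.17 - 1.25x = 8.56 + 3.07x → x* = 39.4931.
The Pigouvian subsidy equals MEB at x*: 16.40 + 1.45×39.4931 = 73.6650.

subsidy = $73.66 per unit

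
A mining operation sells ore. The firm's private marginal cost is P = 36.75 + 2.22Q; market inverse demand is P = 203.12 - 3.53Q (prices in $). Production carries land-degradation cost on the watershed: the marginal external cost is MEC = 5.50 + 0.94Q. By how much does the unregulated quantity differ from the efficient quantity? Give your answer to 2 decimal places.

Market equilibrium (private): 36.75 + 2.22Q = 203.12 - 3.53Q → Q_m = 28.9339.
Social marginal cost = private MC + MEC = 42.25 + 3.16Q.
Set SMC = demand: 42.25 + 3.16Q = 203.12 - 3.53Q → Q* = 24.0463.
Gap = |28.9339 − 24.0463| = 4.8876.

4.89 units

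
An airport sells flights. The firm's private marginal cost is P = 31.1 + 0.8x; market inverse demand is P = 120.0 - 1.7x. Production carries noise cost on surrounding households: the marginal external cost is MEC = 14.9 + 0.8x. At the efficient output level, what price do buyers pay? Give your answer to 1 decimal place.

Social marginal cost = private MC + MEC = 46.0 + 1.6x.
Set SMC = demand: 46.0 + 1.6x = 120.0 - 1.7x → x* = 22.4242.
Consumer price on the demand curve at x*: 120.0 − 1.7×22.4242 = 81.8789.

P = 81.9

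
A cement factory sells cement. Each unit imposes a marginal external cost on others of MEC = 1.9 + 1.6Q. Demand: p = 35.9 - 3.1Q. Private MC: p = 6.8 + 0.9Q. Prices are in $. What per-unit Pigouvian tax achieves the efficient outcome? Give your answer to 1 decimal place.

tax = $9.7 per unit

Social marginal cost = private MC + MEC = 8.7 + 2.5Q.
Set SMC = demand: 8.7 + 2.5Q = 35.9 - 3.1Q → Q* = 4.8571.
The Pigouvian tax equals MEC at Q*: 1.9 + 1.6×4.8571 = 9.6714.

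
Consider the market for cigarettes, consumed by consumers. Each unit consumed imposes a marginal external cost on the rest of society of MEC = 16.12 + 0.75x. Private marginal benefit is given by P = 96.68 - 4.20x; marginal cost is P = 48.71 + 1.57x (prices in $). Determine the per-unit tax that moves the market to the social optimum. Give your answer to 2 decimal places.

Social marginal benefit = demand − MEC = 80.56 - 4.95x.
Set SMB = MC: 80.56 - 4.95x = 48.71 + 1.57x → x* = 4.8850.
The Pigouvian tax equals MEC at x*: 16.12 + 0.75×4.8850 = 19.7838.

tax = $19.78 per unit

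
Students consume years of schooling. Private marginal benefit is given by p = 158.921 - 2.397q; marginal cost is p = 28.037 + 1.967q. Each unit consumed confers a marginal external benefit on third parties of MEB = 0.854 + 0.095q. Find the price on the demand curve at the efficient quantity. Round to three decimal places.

Social marginal benefit = demand + MEB = 159.775 - 2.302q.
Set SMB = MC: 159.775 - 2.302q = 28.037 + 1.967q → q* = 30.8592.
Consumer price on the demand curve at q*: 158.921 − 2.397×30.8592 = 84.9515.

P = 84.951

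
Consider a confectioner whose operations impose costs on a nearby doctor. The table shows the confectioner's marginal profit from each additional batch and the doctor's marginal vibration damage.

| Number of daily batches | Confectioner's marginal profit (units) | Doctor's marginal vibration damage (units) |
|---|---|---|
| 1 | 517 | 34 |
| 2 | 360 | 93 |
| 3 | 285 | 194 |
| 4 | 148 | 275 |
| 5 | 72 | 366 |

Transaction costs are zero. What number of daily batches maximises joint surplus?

Bargaining reaches the level where marginal profit last exceeds marginal vibration damage.
That holds through level 3 (285 ≥ 194) but not at 4 (148 < 275).

3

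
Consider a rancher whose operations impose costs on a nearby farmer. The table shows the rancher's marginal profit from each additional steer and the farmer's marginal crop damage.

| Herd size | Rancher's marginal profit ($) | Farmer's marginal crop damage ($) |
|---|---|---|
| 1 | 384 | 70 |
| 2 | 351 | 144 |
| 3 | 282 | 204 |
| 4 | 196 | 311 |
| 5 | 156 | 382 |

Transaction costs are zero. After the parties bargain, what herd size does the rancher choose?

Bargaining reaches the level where marginal profit last exceeds marginal crop damage.
That holds through level 3 (282 ≥ 204) but not at 4 (196 < 311).

3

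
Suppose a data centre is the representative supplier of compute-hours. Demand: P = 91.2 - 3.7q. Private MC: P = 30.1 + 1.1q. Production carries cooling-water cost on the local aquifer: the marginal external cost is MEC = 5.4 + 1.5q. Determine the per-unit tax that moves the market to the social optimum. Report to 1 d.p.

tax = 18.7 per unit

Social marginal cost = private MC + MEC = 35.5 + 2.6q.
Set SMC = demand: 35.5 + 2.6q = 91.2 - 3.7q → q* = 8.8413.
The Pigouvian tax equals MEC at q*: 5.4 + 1.5×8.8413 = 18.6620.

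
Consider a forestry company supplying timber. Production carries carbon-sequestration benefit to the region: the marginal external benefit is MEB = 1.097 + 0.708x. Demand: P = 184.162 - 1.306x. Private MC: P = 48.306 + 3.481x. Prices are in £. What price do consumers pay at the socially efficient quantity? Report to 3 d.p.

P = £140.313

Social marginal cost = private MC − MEB = 47.209 + 2.773x.
Set SMC = demand: 47.209 + 2.773x = 184.162 - 1.306x → x* = 33.5751.
Consumer price on the demand curve at x*: 184.162 − 1.306×33.5751 = 140.3129.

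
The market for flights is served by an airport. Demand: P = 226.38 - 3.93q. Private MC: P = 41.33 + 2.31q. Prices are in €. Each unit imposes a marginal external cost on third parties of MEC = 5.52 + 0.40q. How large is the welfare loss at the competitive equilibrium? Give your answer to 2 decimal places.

Market equilibrium (private): 41.33 + 2.31q = 226.38 - 3.93q → q_m = 29.6554.
Social marginal cost = private MC + MEC = 46.85 + 2.71q.
Set SMC = demand: 46.85 + 2.71q = 226.38 - 3.93q → q* = 27.0377.
The welfare-loss triangle has base |q_m − q*| and height MEC(q_m) (the vertical gap between SMC and demand is zero at q* and MEC at q_m).
DWL = ½ × 2.6177 × 17.3822 = 22.7507.

DWL = €22.75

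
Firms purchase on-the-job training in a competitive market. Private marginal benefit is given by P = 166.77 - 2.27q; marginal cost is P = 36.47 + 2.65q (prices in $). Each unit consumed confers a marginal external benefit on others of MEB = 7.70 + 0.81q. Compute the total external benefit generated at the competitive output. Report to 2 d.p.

Market equilibrium (private): 36.47 + 2.65q = 166.77 - 2.27q → q_m = 26.4837.
Total external benefit = ∫₀^{q_m} (7.70 + 0.81q) dq = 7.70×26.4837 + ½×0.81×26.4837² = 487.9860.

$487.99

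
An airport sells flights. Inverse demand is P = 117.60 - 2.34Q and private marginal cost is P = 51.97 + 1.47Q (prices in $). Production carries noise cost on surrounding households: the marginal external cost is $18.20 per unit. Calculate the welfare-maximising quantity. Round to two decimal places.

Q* = 12.45

Social marginal cost = private MC + MEC = 70.17 + 1.47Q.
Set SMC = demand: 70.17 + 1.47Q = 117.60 - 2.34Q → Q* = 12.4488.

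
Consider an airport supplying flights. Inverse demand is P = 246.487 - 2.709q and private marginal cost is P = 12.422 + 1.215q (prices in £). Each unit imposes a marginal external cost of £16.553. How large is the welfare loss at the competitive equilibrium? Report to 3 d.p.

DWL = £34.914

Market equilibrium (private): 12.422 + 1.215q = 246.487 - 2.709q → q_m = 59.6496.
Social marginal cost = private MC + MEC = 28.975 + 1.215q.
Set SMC = demand: 28.975 + 1.215q = 246.487 - 2.709q → q* = 55.4312.
Between q* and q_m the wedge SMC − demand runs linearly from 0 to MEC(q_m), so the loss is a triangle.
DWL = ½ × 4.2184 × 16.5530 = 34.9136.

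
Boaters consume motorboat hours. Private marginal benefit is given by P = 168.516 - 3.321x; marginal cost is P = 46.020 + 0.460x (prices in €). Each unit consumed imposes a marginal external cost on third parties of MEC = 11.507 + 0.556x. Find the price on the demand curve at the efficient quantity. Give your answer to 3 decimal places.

Social marginal benefit = demand − MEC = 157.009 - 3.877x.
Set SMB = MC: 157.009 - 3.877x = 46.020 + 0.460x → x* = 25.5912.
Consumer price on the demand curve at x*: 168.516 − 3.321×25.5912 = 83.5276.

P = €83.528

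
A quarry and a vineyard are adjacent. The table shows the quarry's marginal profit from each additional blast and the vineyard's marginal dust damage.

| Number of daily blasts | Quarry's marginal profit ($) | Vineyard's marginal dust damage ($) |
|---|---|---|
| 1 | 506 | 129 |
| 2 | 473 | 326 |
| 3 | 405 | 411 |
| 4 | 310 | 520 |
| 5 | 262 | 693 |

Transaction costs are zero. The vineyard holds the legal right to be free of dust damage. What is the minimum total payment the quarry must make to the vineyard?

$455

Efficient level: marginal profit ≥ marginal dust damage through level 2, so k* = 2.
With the vineyard holding the right, the quarry must at least compensate total damage at k*: 129 + 326 = 455.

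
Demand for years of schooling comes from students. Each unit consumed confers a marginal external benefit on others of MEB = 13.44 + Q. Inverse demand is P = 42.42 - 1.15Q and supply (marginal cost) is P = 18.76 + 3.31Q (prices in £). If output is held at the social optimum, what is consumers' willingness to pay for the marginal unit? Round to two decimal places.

P = £30.09

Social marginal benefit = demand + MEB = 55.86 - 0.15Q.
Set SMB = MC: 55.86 - 0.15Q = 18.76 + 3.31Q → Q* = 10.7225.
Consumer price on the demand curve at Q*: 42.42 − 1.15×10.7225 = 30.0891.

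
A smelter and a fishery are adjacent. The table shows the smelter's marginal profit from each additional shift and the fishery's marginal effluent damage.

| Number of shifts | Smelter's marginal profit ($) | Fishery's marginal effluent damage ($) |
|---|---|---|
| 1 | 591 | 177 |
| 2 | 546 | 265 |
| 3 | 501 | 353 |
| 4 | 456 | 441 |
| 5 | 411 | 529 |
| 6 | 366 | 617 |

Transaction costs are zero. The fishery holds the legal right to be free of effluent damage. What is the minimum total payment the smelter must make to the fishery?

Efficient level: marginal profit ≥ marginal effluent damage through level 4, so k* = 4.
With the fishery holding the right, the smelter must at least compensate total damage at k*: 177 + 265 + 353 + 441 = 1236.

$1236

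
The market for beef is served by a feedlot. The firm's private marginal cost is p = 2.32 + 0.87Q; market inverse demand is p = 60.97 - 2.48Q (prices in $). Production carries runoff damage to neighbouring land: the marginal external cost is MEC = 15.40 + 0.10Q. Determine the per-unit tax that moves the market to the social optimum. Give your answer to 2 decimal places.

tax = $16.65 per unit

Social marginal cost = private MC + MEC = 17.72 + 0.97Q.
Set SMC = demand: 17.72 + 0.97Q = 60.97 - 2.48Q → Q* = 12.5362.
The Pigouvian tax equals MEC at Q*: 15.40 + 0.10×12.5362 = 16.6536.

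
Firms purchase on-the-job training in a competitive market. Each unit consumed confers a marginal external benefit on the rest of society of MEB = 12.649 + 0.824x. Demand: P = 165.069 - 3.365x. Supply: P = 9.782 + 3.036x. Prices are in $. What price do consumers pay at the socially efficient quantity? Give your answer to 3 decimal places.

Social marginal benefit = demand + MEB = 177.718 - 2.541x.
Set SMB = MC: 177.718 - 2.541x = 9.782 + 3.036x → x* = 30.1122.
Consumer price on the demand curve at x*: 165.069 − 3.365×30.1122 = 63.7414.

P = $63.741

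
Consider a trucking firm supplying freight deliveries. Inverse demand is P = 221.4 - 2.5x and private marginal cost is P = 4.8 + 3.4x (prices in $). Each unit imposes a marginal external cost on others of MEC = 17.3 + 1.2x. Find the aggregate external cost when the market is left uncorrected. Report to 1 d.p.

Market equilibrium (private): 4.8 + 3.4x = 221.4 - 2.5x → x_m = 36.7119.
Total external cost = ∫₀^{x_m} (17.3 + 1.2x) dx = 17.3×36.7119 + ½×1.2×36.7119² = 1443.7740.

$1443.8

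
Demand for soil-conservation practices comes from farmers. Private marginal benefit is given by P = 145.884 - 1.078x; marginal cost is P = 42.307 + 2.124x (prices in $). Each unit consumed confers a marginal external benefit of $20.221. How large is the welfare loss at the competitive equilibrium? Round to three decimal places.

Market equilibrium (private): 42.307 + 2.124x = 145.884 - 1.078x → x_m = 32.3476.
Social marginal benefit = demand + MEB = 166.105 - 1.078x.
Set SMB = MC: 166.105 - 1.078x = 42.307 + 2.124x → x* = 38.6627.
Height of the DWL triangle at x_m is SMB(x_m) − MC(x_m) = MEB(x_m) = 20.2210.
DWL = ½ × 6.3151 × 20.2210 = 63.8488.

DWL = $63.849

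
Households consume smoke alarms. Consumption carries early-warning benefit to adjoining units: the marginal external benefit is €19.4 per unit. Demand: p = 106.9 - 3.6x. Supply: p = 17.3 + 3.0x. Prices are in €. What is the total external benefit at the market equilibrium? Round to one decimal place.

€263.4

Market equilibrium (private): 17.3 + 3.0x = 106.9 - 3.6x → x_m = 13.5758.
Total external benefit = MEB × x_m = 19.4 × 13.5758 = 263.3705.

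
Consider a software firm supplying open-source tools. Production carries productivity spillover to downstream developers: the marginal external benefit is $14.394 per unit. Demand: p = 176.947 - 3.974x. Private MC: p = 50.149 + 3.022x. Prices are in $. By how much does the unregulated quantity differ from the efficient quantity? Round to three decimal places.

2.057 units

Market equilibrium (private): 50.149 + 3.022x = 176.947 - 3.974x → x_m = 18.1244.
Social marginal cost = private MC − MEB = 35.755 + 3.022x.
Set SMC = demand: 35.755 + 3.022x = 176.947 - 3.974x → x* = 20.1818.
Gap = |18.1244 − 20.1818| = 2.0574.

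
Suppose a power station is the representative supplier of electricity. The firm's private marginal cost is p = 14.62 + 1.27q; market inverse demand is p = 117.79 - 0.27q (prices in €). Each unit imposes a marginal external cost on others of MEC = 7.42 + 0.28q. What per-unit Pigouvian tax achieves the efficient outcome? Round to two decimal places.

tax = €22.15 per unit

Social marginal cost = private MC + MEC = 22.04 + 1.55q.
Set SMC = demand: 22.04 + 1.55q = 117.79 - 0.27q → q* = 52.6099.
The Pigouvian tax equals MEC at q*: 7.42 + 0.28×52.6099 = 22.1508.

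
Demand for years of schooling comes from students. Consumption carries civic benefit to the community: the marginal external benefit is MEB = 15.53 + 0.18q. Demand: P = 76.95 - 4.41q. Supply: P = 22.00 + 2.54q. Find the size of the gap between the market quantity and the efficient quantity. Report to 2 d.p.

Market equilibrium (private): 22.00 + 2.54q = 76.95 - 4.41q → q_m = 7.9065.
Social marginal benefit = demand + MEB = 92.48 - 4.23q.
Set SMB = MC: 92.48 - 4.23q = 22.00 + 2.54q → q* = 10.4106.
Gap = |7.9065 − 10.4106| = 2.5041.

2.50 units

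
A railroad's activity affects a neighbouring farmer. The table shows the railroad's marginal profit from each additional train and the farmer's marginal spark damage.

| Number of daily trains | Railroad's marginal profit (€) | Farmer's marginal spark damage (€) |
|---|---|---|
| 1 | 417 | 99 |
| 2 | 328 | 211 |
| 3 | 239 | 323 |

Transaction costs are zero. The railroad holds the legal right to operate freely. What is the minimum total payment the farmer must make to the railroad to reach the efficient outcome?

Left alone the railroad would choose level 3 (marginal profit stays positive).
Efficient level: k* = 2 (marginal profit ≥ marginal spark damage through 2).
The farmer must at least cover the railroad's forgone profit from cutting 3→2: 239 = 239.

€239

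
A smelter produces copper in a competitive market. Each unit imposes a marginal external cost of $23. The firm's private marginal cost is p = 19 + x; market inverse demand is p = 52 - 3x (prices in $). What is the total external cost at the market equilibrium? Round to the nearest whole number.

Market equilibrium (private): 19 + x = 52 - 3x → x_m = 8.2500.
Total external cost = MEC × x_m = 23 × 8.2500 = 189.7500.

$190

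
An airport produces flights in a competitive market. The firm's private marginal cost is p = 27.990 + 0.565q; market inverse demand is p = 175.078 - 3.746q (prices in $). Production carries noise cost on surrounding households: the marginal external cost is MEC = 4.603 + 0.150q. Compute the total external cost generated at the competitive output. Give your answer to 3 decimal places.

Market equilibrium (private): 27.990 + 0.565q = 175.078 - 3.746q → q_m = 34.1192.
Total external cost = ∫₀^{q_m} (4.603 + 0.150q) dq = 4.603×34.1192 + ½×0.150×34.1192² = 244.3597.

$244.360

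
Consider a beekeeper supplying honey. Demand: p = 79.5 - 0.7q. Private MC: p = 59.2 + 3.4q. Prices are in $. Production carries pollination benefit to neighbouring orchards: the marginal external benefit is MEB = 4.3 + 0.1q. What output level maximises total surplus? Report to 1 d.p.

Social marginal cost = private MC − MEB = 54.9 + 3.3q.
Set SMC = demand: 54.9 + 3.3q = 79.5 - 0.7q → q* = 6.1500.

q* = 6.2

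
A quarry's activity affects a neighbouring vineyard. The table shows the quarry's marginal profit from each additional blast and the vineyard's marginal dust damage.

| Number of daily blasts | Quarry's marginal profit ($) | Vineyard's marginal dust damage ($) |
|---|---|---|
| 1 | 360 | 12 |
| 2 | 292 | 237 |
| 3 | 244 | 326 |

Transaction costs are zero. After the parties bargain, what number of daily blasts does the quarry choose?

2

Bargaining reaches the level where marginal profit last exceeds marginal dust damage.
That holds through level 2 (292 ≥ 237) but not at 3 (244 < 326).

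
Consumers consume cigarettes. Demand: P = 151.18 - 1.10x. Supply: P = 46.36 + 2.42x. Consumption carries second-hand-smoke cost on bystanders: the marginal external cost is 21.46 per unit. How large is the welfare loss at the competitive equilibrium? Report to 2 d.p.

DWL = 65.42

Market equilibrium (private): 46.36 + 2.42x = 151.18 - 1.10x → x_m = 29.7784.
Social marginal benefit = demand − MEC = 129.72 - 1.10x.
Set SMB = MC: 129.72 - 1.10x = 46.36 + 2.42x → x* = 23.6818.
The welfare-loss triangle has base |x_m − x*| and height MEC(x_m) (the vertical gap between SMB and MC is zero at x* and MEC at x_m).
DWL = ½ × 6.0966 × 21.4600 = 65.4165.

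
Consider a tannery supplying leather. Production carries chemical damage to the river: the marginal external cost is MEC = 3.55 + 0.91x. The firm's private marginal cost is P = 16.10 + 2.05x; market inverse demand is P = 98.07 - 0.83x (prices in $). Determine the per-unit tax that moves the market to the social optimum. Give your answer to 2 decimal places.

tax = $22.38 per unit

Social marginal cost = private MC + MEC = 19.65 + 2.96x.
Set SMC = demand: 19.65 + 2.96x = 98.07 - 0.83x → x* = 20.6913.
The Pigouvian tax equals MEC at x*: 3.55 + 0.91×20.6913 = 22.3791.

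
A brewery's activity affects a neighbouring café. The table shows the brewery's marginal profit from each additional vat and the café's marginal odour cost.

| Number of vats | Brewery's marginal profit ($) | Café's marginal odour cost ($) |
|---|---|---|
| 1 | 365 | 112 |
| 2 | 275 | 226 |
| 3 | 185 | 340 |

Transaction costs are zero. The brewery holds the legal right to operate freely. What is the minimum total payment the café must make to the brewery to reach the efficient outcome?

$185

Left alone the brewery would choose level 3 (marginal profit stays positive).
Efficient level: k* = 2 (marginal profit ≥ marginal odour cost through 2).
The café must at least cover the brewery's forgone profit from cutting 3→2: 185 = 185.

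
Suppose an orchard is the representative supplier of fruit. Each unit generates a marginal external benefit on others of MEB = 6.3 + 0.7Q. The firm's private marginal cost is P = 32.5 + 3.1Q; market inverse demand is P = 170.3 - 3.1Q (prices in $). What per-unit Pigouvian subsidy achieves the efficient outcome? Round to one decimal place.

subsidy = $24.6 per unit

Social marginal cost = private MC − MEB = 26.2 + 2.4Q.
Set SMC = demand: 26.2 + 2.4Q = 170.3 - 3.1Q → Q* = 26.2000.
The Pigouvian subsidy equals MEB at Q*: 6.3 + 0.7×26.2000 = 24.6400.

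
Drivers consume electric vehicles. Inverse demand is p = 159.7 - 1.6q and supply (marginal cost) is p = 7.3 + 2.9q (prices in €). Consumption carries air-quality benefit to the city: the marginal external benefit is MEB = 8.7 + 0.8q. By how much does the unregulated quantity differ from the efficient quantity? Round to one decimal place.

9.7 units

Market equilibrium (private): 7.3 + 2.9q = 159.7 - 1.6q → q_m = 33.8667.
Social marginal benefit = demand + MEB = 168.4 - 0.8q.
Set SMB = MC: 168.4 - 0.8q = 7.3 + 2.9q → q* = 43.5405.
Gap = |33.8667 − 43.5405| = 9.6738.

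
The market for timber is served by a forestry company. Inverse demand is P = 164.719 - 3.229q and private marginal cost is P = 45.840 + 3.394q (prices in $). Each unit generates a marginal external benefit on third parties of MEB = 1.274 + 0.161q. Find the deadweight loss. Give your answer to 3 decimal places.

DWL = $1.342

Market equilibrium (private): 45.840 + 3.394q = 164.719 - 3.229q → q_m = 17.9494.
Social marginal cost = private MC − MEB = 44.566 + 3.233q.
Set SMC = demand: 44.566 + 3.233q = 164.719 - 3.229q → q* = 18.5938.
The loss is the area between SMC and demand from q* to q_m; with linear curves that's a triangle of height MEB(q_m).
DWL = ½ × 0.6444 × 4.1639 = 1.3416.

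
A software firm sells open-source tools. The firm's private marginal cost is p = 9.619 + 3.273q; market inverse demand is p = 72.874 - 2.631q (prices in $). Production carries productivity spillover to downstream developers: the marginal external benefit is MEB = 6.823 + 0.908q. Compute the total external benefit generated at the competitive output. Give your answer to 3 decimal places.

Market equilibrium (private): 9.619 + 3.273q = 72.874 - 2.631q → q_m = 10.7139.
Total external benefit = ∫₀^{q_m} (6.823 + 0.908q) dq = 6.823×10.7139 + ½×0.908×10.7139² = 125.2145.

$125.215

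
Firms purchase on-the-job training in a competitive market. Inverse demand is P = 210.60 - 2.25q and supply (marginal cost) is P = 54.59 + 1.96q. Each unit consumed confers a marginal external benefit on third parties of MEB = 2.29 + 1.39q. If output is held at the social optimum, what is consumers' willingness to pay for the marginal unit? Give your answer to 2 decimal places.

Social marginal benefit = demand + MEB = 212.89 - 0.86q.
Set SMB = MC: 212.89 - 0.86q = 54.59 + 1.96q → q* = 56.1348.
Consumer price on the demand curve at q*: 210.60 − 2.25×56.1348 = 84.2967.

P = 84.30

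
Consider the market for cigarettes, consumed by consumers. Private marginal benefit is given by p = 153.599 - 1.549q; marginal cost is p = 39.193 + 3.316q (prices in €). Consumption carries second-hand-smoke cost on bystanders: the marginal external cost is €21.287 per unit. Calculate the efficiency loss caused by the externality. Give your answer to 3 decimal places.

DWL = €46.571

Market equilibrium (private): 39.193 + 3.316q = 153.599 - 1.549q → q_m = 23.5161.
Social marginal benefit = demand − MEC = 132.312 - 1.549q.
Set SMB = MC: 132.312 - 1.549q = 39.193 + 3.316q → q* = 19.1406.
The loss is the area between SMB and MC from q* to q_m; with linear curves that's a triangle of height MEC(q_m).
DWL = ½ × 4.3755 × 21.2870 = 46.5706.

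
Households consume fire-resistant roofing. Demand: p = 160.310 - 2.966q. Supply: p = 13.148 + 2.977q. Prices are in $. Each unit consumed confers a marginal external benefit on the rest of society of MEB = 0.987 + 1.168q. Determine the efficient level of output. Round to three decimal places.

Social marginal benefit = demand + MEB = 161.297 - 1.798q.
Set SMB = MC: 161.297 - 1.798q = 13.148 + 2.977q → q* = 31.0260.

q* = 31.026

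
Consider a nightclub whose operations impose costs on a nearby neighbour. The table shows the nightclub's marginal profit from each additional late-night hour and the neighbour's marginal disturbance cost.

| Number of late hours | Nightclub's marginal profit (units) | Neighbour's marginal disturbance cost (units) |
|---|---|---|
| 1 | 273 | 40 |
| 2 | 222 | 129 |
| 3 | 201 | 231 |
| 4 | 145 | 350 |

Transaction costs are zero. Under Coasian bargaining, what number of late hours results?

Bargaining reaches the level where marginal profit last exceeds marginal disturbance cost.
That holds through level 2 (222 ≥ 129) but not at 3 (201 < 231).

2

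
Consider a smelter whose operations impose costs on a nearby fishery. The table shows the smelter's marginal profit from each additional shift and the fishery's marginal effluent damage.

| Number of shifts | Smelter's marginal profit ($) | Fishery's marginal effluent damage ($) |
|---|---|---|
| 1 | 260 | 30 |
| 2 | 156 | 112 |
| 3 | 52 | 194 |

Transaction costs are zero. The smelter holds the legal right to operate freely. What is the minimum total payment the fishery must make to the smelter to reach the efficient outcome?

$52

Left alone the smelter would choose level 3 (marginal profit stays positive).
Efficient level: k* = 2 (marginal profit ≥ marginal effluent damage through 2).
The fishery must at least cover the smelter's forgone profit from cutting 3→2: 52 = 52.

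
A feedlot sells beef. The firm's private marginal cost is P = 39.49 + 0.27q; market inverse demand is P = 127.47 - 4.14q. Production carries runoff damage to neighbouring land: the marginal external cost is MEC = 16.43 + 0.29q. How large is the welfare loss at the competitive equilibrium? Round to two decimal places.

DWL = 52.50

Market equilibrium (private): 39.49 + 0.27q = 127.47 - 4.14q → q_m = 19.9501.
Social marginal cost = private MC + MEC = 55.92 + 0.56q.
Set SMC = demand: 55.92 + 0.56q = 127.47 - 4.14q → q* = 15.2234.
The loss is the area between SMC and demand from q* to q_m; with linear curves that's a triangle of height MEC(q_m).
DWL = ½ × 4.7267 × 22.2155 = 52.5030.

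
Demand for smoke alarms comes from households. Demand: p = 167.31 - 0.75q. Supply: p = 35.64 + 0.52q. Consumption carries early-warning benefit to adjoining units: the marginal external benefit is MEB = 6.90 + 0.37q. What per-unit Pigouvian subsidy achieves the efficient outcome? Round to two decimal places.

subsidy = 63.87 per unit

Social marginal benefit = demand + MEB = 174.21 - 0.38q.
Set SMB = MC: 174.21 - 0.38q = 35.64 + 0.52q → q* = 153.9667.
The Pigouvian subsidy equals MEB at q*: 6.90 + 0.37×153.9667 = 63.8677.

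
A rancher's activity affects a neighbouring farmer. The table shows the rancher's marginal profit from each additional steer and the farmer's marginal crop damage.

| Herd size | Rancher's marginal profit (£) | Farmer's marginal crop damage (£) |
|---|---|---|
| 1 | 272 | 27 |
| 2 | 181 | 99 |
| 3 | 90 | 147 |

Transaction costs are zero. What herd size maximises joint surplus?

Bargaining reaches the level where marginal profit last exceeds marginal crop damage.
That holds through level 2 (181 ≥ 99) but not at 3 (90 < 147).

2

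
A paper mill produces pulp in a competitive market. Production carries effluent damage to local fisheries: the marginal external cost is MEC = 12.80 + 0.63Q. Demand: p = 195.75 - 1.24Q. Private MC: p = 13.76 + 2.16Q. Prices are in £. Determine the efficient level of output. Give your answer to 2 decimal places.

Social marginal cost = private MC + MEC = 26.56 + 2.79Q.
Set SMC = demand: 26.56 + 2.79Q = 195.75 - 1.24Q → Q* = 41.9826.

Q* = 41.98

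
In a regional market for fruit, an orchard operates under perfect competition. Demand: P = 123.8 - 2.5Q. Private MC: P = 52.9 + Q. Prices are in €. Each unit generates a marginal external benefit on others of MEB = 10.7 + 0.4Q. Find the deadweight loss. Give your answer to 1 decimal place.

Market equilibrium (private): 52.9 + Q = 123.8 - 2.5Q → Q_m = 20.2571.
Social marginal cost = private MC − MEB = 42.2 + 0.6Q.
Set SMC = demand: 42.2 + 0.6Q = 123.8 - 2.5Q → Q* = 26.3226.
The welfare-loss triangle has base |Q_m − Q*| and height MEB(Q_m) (the vertical gap between SMC and demand is zero at Q* and MEB at Q_m).
DWL = ½ × 6.0655 × 18.8029 = 57.0245.

DWL = €57.0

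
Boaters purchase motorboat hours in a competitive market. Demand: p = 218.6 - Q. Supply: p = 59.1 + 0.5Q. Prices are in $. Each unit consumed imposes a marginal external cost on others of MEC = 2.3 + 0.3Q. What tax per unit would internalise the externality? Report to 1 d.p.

tax = $28.5 per unit

Social marginal benefit = demand − MEC = 216.3 - 1.3Q.
Set SMB = MC: 216.3 - 1.3Q = 59.1 + 0.5Q → Q* = 87.3333.
The Pigouvian tax equals MEC at Q*: 2.3 + 0.3×87.3333 = 28.5000.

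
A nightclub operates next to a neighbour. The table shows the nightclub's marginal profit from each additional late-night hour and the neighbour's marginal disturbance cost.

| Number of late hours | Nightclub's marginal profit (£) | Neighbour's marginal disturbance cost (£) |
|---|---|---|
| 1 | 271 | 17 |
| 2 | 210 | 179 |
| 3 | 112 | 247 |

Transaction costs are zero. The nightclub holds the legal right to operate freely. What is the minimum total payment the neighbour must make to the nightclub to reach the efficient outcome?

£112

Left alone the nightclub would choose level 3 (marginal profit stays positive).
Efficient level: k* = 2 (marginal profit ≥ marginal disturbance cost through 2).
The neighbour must at least cover the nightclub's forgone profit from cutting 3→2: 112 = 112.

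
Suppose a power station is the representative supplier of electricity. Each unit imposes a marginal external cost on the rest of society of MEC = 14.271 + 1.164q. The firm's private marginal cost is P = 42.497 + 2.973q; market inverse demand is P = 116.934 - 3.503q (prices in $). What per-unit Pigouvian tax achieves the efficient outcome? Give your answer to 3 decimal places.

Social marginal cost = private MC + MEC = 56.768 + 4.137q.
Set SMC = demand: 56.768 + 4.137q = 116.934 - 3.503q → q* = 7.8751.
The Pigouvian tax equals MEC at q*: 14.271 + 1.164×7.8751 = 23.4376.

tax = $23.438 per unit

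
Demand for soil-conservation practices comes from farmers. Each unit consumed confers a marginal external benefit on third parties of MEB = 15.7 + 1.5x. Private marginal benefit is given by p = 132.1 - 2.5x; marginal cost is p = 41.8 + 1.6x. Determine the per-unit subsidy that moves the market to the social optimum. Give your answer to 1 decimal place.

Social marginal benefit = demand + MEB = 147.8 - x.
Set SMB = MC: 147.8 - x = 41.8 + 1.6x → x* = 40.7692.
The Pigouvian subsidy equals MEB at x*: 15.7 + 1.5×40.7692 = 76.8538.

subsidy = 76.9 per unit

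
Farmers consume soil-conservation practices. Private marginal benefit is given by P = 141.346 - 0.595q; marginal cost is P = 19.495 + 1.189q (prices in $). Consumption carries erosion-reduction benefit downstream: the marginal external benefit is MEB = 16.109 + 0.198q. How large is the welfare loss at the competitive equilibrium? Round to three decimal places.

Market equilibrium (private): 19.495 + 1.189q = 141.346 - 0.595q → q_m = 68.3021.
Social marginal benefit = demand + MEB = 157.455 - 0.397q.
Set SMB = MC: 157.455 - 0.397q = 19.495 + 1.189q → q* = 86.9861.
The welfare-loss triangle has base |q_m − q*| and height MEB(q_m) (the vertical gap between SMB and MC is zero at q* and MEB at q_m).
DWL = ½ × 18.6840 × 29.6328 = 276.8296.

DWL = $276.830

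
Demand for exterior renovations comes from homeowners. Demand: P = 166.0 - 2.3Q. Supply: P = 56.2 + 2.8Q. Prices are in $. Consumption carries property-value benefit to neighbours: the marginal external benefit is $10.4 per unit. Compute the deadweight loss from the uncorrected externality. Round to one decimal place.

Market equilibrium (private): 56.2 + 2.8Q = 166.0 - 2.3Q → Q_m = 21.5294.
Social marginal benefit = demand + MEB = 176.4 - 2.3Q.
Set SMB = MC: 176.4 - 2.3Q = 56.2 + 2.8Q → Q* = 23.5686.
Height of the DWL triangle at Q_m is SMB(Q_m) − MC(Q_m) = MEB(Q_m) = 10.4000.
DWL = ½ × 2.0392 × 10.4000 = 10.6038.

DWL = $10.6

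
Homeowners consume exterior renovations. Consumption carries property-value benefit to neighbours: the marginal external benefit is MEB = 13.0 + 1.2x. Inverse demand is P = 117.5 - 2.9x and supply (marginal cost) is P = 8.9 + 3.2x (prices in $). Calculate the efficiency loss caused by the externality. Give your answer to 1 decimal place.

Market equilibrium (private): 8.9 + 3.2x = 117.5 - 2.9x → x_m = 17.8033.
Social marginal benefit = demand + MEB = 130.5 - 1.7x.
Set SMB = MC: 130.5 - 1.7x = 8.9 + 3.2x → x* = 24.8163.
Between x* and x_m the wedge SMB − MC runs linearly from 0 to MEB(x_m), so the loss is a triangle.
DWL = ½ × 7.0130 × 34.3639 = 120.4970.

DWL = $120.5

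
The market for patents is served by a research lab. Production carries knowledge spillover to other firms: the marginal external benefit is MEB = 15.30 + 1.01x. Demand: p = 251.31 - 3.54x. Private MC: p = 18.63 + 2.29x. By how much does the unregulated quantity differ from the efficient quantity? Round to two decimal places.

Market equilibrium (private): 18.63 + 2.29x = 251.31 - 3.54x → x_m = 39.9108.
Social marginal cost = private MC − MEB = 3.33 + 1.28x.
Set SMC = demand: 3.33 + 1.28x = 251.31 - 3.54x → x* = 51.4481.
Gap = |39.9108 − 51.4481| = 11.5373.

11.54 units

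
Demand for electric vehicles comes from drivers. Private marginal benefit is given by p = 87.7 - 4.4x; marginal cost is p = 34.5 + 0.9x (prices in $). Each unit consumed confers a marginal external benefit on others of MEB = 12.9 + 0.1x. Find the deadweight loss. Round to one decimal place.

Market equilibrium (private): 34.5 + 0.9x = 87.7 - 4.4x → x_m = 10.0377.
Social marginal benefit = demand + MEB = 100.6 - 4.3x.
Set SMB = MC: 100.6 - 4.3x = 34.5 + 0.9x → x* = 12.7115.
Between x* and x_m the wedge SMB − MC runs linearly from 0 to MEB(x_m), so the loss is a triangle.
DWL = ½ × 2.6738 × 13.9038 = 18.5880.

DWL = $18.6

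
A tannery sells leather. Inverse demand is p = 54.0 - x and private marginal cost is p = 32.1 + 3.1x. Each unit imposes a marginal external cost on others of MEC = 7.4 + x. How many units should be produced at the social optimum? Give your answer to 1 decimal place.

Social marginal cost = private MC + MEC = 39.5 + 4.1x.
Set SMC = demand: 39.5 + 4.1x = 54.0 - x → x* = 2.8431.

x* = 2.8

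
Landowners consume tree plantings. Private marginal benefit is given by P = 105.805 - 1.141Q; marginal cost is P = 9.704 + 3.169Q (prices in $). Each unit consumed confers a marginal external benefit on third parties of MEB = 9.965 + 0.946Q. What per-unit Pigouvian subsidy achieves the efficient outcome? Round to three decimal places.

subsidy = $39.792 per unit

Social marginal benefit = demand + MEB = 115.770 - 0.195Q.
Set SMB = MC: 115.770 - 0.195Q = 9.704 + 3.169Q → Q* = 31.5297.
The Pigouvian subsidy equals MEB at Q*: 9.965 + 0.946×31.5297 = 39.7921.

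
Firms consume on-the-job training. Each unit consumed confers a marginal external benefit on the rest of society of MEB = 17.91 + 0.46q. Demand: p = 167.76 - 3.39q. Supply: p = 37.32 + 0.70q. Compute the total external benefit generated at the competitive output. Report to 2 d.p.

805.13

Market equilibrium (private): 37.32 + 0.70q = 167.76 - 3.39q → q_m = 31.8924.
Total external benefit = ∫₀^{q_m} (17.91 + 0.46q) dq = 17.91×31.8924 + ½×0.46×31.8924² = 805.1317.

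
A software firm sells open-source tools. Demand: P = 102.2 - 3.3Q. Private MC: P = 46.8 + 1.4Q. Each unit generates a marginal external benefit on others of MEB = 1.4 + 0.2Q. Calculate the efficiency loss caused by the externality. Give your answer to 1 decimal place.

Market equilibrium (private): 46.8 + 1.4Q = 102.2 - 3.3Q → Q_m = 11.7872.
Social marginal cost = private MC − MEB = 45.4 + 1.2Q.
Set SMC = demand: 45.4 + 1.2Q = 102.2 - 3.3Q → Q* = 12.6222.
The loss is the area between SMC and demand from Q* to Q_m; with linear curves that's a triangle of height MEB(Q_m).
DWL = ½ × 0.8350 × 3.7574 = 1.5687.

DWL = 1.6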